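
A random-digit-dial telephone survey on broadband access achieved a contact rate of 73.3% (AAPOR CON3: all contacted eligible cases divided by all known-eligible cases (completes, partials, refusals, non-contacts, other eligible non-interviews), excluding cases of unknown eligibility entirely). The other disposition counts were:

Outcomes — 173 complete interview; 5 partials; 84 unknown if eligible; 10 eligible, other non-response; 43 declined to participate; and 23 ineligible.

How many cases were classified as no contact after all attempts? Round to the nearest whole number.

Top → 173 + 5 + 43 + 10 = 231
CON3 = 231 / D = 0.733
D = 231 / 0.733 = 315.1
Rest of base = 231
no contact after all attempts = 315.1 − 231 ≈ 84

84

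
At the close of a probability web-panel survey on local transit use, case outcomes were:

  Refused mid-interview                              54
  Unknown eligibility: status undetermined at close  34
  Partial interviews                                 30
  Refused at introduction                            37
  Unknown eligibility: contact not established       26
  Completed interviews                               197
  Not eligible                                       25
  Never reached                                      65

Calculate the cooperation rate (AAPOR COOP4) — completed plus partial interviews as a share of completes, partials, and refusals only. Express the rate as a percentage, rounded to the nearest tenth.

Refused = 37 + 54 = 91
Eligibility not determined = 26 + 34 = 60
Top → 197 + 30 = 227
Denominator → 197 + 30 + 91 = 318
COOP4 = 227 / 318 = 0.7138

71.4%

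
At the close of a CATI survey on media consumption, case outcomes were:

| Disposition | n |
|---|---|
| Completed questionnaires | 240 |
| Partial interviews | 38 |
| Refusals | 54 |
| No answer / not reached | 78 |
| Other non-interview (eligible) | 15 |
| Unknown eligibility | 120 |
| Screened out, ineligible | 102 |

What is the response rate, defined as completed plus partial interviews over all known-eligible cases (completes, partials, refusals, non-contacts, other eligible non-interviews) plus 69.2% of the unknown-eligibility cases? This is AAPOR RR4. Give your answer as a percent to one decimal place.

Numerator: 240 + 38 = 278
Determined eligible: 240 + 38 + 54 + 78 + 15 = 425
Estimated eligible among unknowns: 0.6920 × 120 = 83.04
Base: 425 + 83.04 = 508.04
RR4 = 278 / 508.04 = 0.5472

54.7%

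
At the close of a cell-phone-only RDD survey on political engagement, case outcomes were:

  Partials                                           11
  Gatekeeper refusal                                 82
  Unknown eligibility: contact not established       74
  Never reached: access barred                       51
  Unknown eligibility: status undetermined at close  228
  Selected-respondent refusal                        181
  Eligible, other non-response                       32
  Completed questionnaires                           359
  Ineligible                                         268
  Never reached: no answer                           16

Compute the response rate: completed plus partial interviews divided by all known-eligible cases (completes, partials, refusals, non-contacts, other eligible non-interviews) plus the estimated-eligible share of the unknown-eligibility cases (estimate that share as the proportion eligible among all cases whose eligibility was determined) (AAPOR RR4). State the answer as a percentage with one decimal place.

Refusal or break-off = 82 + 181 = 263
Non-contacts = 16 + 51 = 67
Eligibility not determined = 74 + 228 = 302
Top: 359 + 11 = 370
Eligible (known): 359 + 11 + 263 + 67 + 32 = 732
e = 732 / (732 + 268) = 732 / 1000 = 0.7320
Eligible share of unknowns: 0.7320 × 302 = 221.06
Base: 732 + 221.06 = 953.06
RR4 = 370 / 953.06 = 0.3882

38.8%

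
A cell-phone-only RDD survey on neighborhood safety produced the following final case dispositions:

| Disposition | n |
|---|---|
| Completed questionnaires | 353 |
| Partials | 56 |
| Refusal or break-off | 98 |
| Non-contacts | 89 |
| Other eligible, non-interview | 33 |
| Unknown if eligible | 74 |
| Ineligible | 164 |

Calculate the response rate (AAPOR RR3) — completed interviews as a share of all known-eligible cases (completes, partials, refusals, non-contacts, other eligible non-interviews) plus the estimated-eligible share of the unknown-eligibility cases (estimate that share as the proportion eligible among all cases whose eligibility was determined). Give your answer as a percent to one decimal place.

Top = 353
Known eligible = 353 + 56 + 98 + 89 + 33 = 629
e = 629 / (629 + 164) = 629 / 793 = 0.7932
Eligible share of unknowns = 0.7932 × 74 = 58.70
Denom = 629 + 58.70 = 687.70
RR3 = 353 / 687.70 = 0.5133

51.3%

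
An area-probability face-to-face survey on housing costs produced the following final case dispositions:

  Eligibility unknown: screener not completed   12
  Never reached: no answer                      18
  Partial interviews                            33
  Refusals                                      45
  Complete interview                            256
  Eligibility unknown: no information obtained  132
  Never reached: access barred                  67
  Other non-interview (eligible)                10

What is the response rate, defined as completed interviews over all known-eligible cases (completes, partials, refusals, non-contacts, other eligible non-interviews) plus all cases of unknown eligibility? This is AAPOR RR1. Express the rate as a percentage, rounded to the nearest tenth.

Non-contacts = 18 + 67 = 85
Eligibility not determined = 12 + 132 = 144
Numerator → 256
Base → 256 + 33 + 45 + 85 + 10 + 144 = 573
RR1 = 256 / 573 = 0.4468

44.7%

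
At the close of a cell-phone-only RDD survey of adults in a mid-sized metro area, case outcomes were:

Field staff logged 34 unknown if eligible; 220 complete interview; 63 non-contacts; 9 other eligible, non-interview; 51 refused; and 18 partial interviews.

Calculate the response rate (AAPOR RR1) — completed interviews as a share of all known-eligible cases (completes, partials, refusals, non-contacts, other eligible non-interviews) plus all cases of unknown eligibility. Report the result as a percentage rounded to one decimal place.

Numerator → 220
Denom → 220 + 18 + 51 + 63 + 9 + 34 = 395
RR1 = 220 / 395 = 0.5570

55.7%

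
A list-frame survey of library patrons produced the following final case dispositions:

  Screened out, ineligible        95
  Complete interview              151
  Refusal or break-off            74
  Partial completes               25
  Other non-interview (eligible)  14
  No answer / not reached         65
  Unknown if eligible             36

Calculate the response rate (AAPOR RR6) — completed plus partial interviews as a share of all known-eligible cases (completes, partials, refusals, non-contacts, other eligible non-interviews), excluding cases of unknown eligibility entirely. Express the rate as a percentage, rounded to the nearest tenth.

Numerator → 151 + 25 = 176
Base → 151 + 25 + 74 + 65 + 14 = 329
RR6 = 176 / 329 = 0.5350

53.5%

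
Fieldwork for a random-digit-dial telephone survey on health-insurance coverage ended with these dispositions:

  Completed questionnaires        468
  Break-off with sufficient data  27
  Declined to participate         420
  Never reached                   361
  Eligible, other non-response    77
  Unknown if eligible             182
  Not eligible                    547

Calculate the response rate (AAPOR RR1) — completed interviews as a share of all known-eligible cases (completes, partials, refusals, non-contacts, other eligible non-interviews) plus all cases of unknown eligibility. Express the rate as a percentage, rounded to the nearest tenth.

30.5%

Num = 468
Denominator = 468 + 27 + 420 + 361 + 77 + 182 = 1535
RR1 = 468 / 1535 = 0.3049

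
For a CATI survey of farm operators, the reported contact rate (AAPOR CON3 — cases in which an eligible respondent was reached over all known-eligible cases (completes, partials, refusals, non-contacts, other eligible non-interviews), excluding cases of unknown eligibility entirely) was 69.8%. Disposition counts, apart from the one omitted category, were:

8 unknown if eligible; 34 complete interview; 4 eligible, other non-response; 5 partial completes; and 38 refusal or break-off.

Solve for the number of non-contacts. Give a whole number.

35

Num = 34 + 5 + 38 + 4 = 81
CON3 = 81 / D = 0.698
D = 81 / 0.698 = 116.0
Other denominator terms total 81
non-contacts = 116.0 − 81 ≈ 35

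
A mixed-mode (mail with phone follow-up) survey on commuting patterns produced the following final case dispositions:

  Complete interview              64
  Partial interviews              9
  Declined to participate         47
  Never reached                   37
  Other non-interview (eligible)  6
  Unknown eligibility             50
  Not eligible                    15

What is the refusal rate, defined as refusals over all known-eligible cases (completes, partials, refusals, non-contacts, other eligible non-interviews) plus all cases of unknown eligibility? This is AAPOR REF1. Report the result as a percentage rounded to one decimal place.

Top = 47
Base = 64 + 9 + 47 + 37 + 6 + 50 = 213
REF1 = 47 / 213 = 0.2207

22.1%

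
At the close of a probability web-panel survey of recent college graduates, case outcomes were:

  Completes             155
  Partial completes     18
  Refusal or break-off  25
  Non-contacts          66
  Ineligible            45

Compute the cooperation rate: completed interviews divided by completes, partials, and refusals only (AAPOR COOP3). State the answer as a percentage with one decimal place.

Num = 155
Denom = 155 + 18 + 25 = 198
COOP3 = 155 / 198 = 0.7828

78.3%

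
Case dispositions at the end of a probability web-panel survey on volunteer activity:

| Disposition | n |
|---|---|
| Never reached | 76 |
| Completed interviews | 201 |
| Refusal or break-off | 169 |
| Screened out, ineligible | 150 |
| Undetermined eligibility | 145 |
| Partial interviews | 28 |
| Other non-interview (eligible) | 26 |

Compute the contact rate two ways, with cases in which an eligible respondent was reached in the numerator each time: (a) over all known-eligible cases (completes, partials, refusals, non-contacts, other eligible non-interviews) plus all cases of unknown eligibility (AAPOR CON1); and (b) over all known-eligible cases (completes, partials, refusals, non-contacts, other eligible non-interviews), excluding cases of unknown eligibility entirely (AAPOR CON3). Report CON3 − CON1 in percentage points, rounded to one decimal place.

19.1

Top = 201 + 28 + 169 + 26 = 424
Base = 201 + 28 + 169 + 76 + 26 + 145 = 645
CON1 = 424 / 645 = 0.6574
Base = 201 + 28 + 169 + 76 + 26 = 500
CON3 = 424 / 500 = 0.8480
Difference = 84.80 − 65.74 = 19.06 percentage points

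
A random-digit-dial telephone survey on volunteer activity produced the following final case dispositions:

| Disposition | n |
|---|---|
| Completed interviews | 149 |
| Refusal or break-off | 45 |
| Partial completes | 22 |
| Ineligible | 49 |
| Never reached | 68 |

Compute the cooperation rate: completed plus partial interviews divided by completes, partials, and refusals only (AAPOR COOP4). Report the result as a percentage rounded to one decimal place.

Numerator → 149 + 22 = 171
Denom → 149 + 22 + 45 = 216
COOP4 = 171 / 216 = 0.7917

79.2%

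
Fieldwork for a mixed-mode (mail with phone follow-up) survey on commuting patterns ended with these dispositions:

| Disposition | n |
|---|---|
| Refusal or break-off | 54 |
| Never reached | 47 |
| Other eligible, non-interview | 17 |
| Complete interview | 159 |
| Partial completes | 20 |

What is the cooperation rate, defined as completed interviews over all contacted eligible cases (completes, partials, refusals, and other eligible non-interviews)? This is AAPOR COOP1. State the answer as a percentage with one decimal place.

63.6%

Numerator → 159
Base → 159 + 20 + 54 + 17 = 250
COOP1 = 159 / 250 = 0.6360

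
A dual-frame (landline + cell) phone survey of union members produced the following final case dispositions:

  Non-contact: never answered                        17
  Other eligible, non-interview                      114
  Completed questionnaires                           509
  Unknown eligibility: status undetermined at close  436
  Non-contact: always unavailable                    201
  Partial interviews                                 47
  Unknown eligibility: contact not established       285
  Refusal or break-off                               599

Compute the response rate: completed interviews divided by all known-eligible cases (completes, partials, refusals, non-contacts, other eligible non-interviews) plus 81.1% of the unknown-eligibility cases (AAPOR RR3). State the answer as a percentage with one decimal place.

24.6%

Never reached = 17 + 201 = 218
Eligibility not determined = 285 + 436 = 721
Numerator = 509
Determined eligible = 509 + 47 + 599 + 218 + 114 = 1487
e × U = 0.8110 × 721 = 584.73
Denominator = 1487 + 584.73 = 2071.73
RR3 = 509 / 2071.73 = 0.2457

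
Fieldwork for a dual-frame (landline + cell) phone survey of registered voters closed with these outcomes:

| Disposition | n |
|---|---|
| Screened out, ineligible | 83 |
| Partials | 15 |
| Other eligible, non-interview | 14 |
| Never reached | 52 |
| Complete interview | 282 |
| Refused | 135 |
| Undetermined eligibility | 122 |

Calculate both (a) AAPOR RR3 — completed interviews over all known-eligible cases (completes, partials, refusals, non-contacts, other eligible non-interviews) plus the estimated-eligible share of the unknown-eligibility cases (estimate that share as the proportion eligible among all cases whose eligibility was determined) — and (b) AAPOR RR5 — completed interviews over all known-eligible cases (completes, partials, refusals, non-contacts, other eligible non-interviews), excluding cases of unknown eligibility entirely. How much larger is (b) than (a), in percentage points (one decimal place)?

Numerator → 282
Eligible (known) → 282 + 15 + 135 + 52 + 14 = 498
e = 498 / (498 + 83) = 498 / 581 = 0.8571
Eligible share of unknowns → 0.8571 × 122 = 104.57
Denominator → 498 + 104.57 = 602.57
RR3 = 282 / 602.57 = 0.4680
Denominator → 282 + 15 + 135 + 52 + 14 = 498
RR5 = 282 / 498 = 0.5663
Difference = 56.63 − 46.80 = 9.83 percentage points

9.8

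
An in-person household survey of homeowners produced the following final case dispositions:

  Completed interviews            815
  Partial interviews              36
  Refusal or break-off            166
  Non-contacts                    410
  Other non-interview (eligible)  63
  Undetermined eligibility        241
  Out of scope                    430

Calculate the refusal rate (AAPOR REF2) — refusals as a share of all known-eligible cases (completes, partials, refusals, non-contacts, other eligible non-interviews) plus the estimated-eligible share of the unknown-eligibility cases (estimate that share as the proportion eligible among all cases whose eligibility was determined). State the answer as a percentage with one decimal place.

9.9%

Num: 166
Determined eligible: 815 + 36 + 166 + 410 + 63 = 1490
e = 1490 / (1490 + 430) = 1490 / 1920 = 0.7760
Estimated eligible among unknowns: 0.7760 × 241 = 187.02
Denom: 1490 + 187.02 = 1677.02
REF2 = 166 / 1677.02 = 0.0990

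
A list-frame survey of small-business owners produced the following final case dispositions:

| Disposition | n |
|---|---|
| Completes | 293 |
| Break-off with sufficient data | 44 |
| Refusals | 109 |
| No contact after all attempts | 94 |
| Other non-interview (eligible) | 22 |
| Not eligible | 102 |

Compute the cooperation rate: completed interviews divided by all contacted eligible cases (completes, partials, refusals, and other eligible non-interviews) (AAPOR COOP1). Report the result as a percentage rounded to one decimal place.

62.6%

Top → 293
Base → 293 + 44 + 109 + 22 = 468
COOP1 = 293 / 468 = 0.6261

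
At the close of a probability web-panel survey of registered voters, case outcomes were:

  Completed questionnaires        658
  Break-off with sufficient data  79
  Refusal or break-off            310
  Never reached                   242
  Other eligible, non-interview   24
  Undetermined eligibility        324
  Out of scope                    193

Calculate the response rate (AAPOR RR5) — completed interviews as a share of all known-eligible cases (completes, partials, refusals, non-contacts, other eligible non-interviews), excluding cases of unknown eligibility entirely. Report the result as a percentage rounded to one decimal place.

Num: 658
Denominator: 658 + 79 + 310 + 242 + 24 = 1313
RR5 = 658 / 1313 = 0.5011

50.1%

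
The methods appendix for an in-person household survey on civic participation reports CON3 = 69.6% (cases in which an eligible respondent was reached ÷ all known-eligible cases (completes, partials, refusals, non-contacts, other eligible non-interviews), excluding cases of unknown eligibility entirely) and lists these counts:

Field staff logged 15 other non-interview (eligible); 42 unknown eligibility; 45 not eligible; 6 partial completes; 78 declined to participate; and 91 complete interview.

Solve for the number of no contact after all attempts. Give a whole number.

Num: 91 + 6 + 78 + 15 = 190
CON3 = 190 / D = 0.696
D = 190 / 0.696 = 273.0
Remaining denominator categories sum to 190
no contact after all attempts = 273.0 − 190 ≈ 83

83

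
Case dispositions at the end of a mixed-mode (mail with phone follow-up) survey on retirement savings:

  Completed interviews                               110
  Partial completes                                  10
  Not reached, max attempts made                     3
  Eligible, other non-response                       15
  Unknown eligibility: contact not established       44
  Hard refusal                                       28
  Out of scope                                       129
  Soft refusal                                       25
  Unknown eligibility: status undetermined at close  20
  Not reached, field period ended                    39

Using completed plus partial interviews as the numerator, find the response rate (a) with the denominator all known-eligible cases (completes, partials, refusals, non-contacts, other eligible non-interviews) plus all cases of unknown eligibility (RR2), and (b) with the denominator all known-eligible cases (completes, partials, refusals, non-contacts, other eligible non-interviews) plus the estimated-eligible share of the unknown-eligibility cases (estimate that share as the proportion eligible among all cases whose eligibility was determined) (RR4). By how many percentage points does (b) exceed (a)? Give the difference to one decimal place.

Refusals = 28 + 25 = 53
Non-contacts = 39 + 3 = 42
Unknown if eligible = 44 + 20 = 64
Numerator = 110 + 10 = 120
Base = 110 + 10 + 53 + 42 + 15 + 64 = 294
RR2 = 120 / 294 = 0.4082
Known eligible = 110 + 10 + 53 + 42 + 15 = 230
e = 230 / (230 + 129) = 230 / 359 = 0.6407
Eligible share of unknowns = 0.6407 × 64 = 41.00
Base = 230 + 41.00 = 271.00
RR4 = 120 / 271.00 = 0.4428
Difference = 44.28 − 40.82 = 3.46 percentage points

3.5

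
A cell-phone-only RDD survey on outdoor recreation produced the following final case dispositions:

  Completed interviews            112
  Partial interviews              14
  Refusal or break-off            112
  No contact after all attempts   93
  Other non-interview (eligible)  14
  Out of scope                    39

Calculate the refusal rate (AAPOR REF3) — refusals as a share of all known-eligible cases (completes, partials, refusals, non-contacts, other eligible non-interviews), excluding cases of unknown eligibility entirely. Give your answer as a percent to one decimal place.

Top: 112
Denom: 112 + 14 + 112 + 93 + 14 = 345
REF3 = 112 / 345 = 0.3246

32.5%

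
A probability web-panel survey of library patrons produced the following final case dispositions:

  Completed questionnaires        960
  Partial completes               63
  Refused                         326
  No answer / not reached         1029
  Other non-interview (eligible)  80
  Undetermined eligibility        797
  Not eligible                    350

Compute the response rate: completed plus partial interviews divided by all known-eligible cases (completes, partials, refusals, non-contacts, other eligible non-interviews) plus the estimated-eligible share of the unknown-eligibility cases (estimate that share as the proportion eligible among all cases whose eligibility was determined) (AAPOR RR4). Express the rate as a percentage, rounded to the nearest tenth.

32.4%

Top: 960 + 63 = 1023
Determined eligible: 960 + 63 + 326 + 1029 + 80 = 2458
e = 2458 / (2458 + 350) = 2458 / 2808 = 0.8754
Eligible share of unknowns: 0.8754 × 797 = 697.69
Denominator: 2458 + 697.69 = 3155.69
RR4 = 1023 / 3155.69 = 0.3242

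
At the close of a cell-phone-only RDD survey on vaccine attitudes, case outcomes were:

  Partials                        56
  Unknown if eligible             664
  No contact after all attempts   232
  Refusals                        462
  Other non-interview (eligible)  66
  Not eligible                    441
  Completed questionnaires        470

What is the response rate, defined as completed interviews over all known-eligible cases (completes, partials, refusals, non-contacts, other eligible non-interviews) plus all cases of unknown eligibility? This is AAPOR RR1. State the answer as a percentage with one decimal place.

24.1%

Numerator = 470
Denom = 470 + 56 + 462 + 232 + 66 + 664 = 1950
RR1 = 470 / 1950 = 0.2410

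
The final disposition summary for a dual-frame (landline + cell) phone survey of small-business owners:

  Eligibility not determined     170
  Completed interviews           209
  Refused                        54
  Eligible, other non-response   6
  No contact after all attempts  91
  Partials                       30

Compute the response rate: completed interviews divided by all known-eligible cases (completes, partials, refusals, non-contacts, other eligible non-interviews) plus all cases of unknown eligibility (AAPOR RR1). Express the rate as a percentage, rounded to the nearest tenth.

37.3%

Num: 209
Base: 209 + 30 + 54 + 91 + 6 + 170 = 560
RR1 = 209 / 560 = 0.3732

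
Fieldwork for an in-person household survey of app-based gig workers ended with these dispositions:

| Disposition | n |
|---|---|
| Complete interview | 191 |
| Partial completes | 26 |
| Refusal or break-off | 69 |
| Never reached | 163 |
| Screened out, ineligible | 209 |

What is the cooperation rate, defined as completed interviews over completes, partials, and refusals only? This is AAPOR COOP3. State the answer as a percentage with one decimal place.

66.8%

Num = 191
Base = 191 + 26 + 69 = 286
COOP3 = 191 / 286 = 0.6678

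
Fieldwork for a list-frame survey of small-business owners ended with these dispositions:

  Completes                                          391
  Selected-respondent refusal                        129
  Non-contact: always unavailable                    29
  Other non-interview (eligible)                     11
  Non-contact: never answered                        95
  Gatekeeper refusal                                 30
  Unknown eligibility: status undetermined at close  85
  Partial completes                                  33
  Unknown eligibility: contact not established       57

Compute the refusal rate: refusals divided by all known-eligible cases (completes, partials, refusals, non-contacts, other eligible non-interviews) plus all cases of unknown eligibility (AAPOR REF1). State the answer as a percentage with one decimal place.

Refusals = 30 + 129 = 159
Non-contacts = 95 + 29 = 124
Eligibility not determined = 57 + 85 = 142
Numerator → 159
Denominator → 391 + 33 + 159 + 124 + 11 + 142 = 860
REF1 = 159 / 860 = 0.1849

18.5%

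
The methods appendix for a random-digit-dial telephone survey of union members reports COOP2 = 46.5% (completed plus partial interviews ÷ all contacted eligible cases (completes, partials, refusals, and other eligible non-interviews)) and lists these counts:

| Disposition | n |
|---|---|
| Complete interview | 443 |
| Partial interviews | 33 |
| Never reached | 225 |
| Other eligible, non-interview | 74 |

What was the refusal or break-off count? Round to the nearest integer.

474

Numerator: 443 + 33 = 476
COOP2 = 476 / D = 0.465
D = 476 / 0.465 = 1023.7
Remaining denominator categories sum to 550
refusal or break-off = 1023.7 − 550 ≈ 474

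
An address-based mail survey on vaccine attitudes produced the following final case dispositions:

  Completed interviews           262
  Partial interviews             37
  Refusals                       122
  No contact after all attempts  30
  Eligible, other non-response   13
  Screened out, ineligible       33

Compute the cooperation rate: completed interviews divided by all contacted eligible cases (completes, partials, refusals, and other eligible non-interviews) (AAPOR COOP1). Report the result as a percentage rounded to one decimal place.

Num = 262
Denominator = 262 + 37 + 122 + 13 = 434
COOP1 = 262 / 434 = 0.6037

60.4%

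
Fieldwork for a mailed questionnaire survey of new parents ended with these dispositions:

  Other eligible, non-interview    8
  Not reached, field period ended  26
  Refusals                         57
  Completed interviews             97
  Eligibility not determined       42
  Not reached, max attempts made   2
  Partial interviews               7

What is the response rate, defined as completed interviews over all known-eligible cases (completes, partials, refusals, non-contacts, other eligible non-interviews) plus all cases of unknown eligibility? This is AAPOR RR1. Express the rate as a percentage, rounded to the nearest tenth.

No contact after all attempts = 26 + 2 = 28
Numerator → 97
Base → 97 + 7 + 57 + 28 + 8 + 42 = 239
RR1 = 97 / 239 = 0.4059

40.6%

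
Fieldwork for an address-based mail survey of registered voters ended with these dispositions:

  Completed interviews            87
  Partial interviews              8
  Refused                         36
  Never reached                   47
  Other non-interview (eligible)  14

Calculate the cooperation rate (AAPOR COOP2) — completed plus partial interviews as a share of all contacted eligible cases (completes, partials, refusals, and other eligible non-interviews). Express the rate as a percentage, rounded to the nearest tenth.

65.5%

Num = 87 + 8 = 95
Denom = 87 + 8 + 36 + 14 = 145
COOP2 = 95 / 145 = 0.6552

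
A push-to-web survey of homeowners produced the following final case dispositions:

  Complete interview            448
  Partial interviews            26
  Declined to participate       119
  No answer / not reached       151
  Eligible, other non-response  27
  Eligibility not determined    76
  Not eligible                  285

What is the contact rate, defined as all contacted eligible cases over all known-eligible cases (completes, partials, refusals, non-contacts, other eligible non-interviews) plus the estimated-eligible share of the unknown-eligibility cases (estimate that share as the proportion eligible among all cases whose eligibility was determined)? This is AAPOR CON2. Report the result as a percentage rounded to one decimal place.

Numerator: 448 + 26 + 119 + 27 = 620
Eligible (known): 448 + 26 + 119 + 151 + 27 = 771
e = 771 / (771 + 285) = 771 / 1056 = 0.7301
e × U: 0.7301 × 76 = 55.49
Denominator: 771 + 55.49 = 826.49
CON2 = 620 / 826.49 = 0.7502

75.0%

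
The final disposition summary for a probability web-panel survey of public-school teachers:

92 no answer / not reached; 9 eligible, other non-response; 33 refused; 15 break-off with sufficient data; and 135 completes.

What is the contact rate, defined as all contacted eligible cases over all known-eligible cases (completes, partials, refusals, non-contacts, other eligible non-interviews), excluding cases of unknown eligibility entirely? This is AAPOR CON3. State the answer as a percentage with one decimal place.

Numerator → 135 + 15 + 33 + 9 = 192
Base → 135 + 15 + 33 + 92 + 9 = 284
CON3 = 192 / 284 = 0.6761

67.6%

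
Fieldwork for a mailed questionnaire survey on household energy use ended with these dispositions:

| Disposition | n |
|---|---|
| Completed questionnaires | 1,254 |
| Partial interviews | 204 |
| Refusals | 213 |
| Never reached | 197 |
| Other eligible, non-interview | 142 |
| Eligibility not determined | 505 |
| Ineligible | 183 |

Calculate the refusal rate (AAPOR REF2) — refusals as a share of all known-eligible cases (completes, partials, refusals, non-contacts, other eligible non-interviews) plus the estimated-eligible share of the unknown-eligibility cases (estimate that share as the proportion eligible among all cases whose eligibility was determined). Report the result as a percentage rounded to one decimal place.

Numerator = 213
Determined eligible = 1254 + 204 + 213 + 197 + 142 = 2010
e = 2010 / (2010 + 183) = 2010 / 2193 = 0.9166
Eligible share of unknowns = 0.9166 × 505 = 462.88
Denom = 2010 + 462.88 = 2472.88
REF2 = 213 / 2472.88 = 0.0861

8.6%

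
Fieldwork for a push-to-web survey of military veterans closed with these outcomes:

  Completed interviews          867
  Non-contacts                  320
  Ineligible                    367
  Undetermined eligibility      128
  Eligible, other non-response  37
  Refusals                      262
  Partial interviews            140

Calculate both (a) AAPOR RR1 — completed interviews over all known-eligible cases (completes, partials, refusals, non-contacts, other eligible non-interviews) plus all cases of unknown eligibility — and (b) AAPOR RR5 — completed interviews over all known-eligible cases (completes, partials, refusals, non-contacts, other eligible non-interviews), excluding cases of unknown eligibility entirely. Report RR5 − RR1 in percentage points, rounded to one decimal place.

Num → 867
Denom → 867 + 140 + 262 + 320 + 37 + 128 = 1754
RR1 = 867 / 1754 = 0.4943
Denom → 867 + 140 + 262 + 320 + 37 = 1626
RR5 = 867 / 1626 = 0.5332
Difference = 53.32 − 49.43 = 3.89 percentage points

3.9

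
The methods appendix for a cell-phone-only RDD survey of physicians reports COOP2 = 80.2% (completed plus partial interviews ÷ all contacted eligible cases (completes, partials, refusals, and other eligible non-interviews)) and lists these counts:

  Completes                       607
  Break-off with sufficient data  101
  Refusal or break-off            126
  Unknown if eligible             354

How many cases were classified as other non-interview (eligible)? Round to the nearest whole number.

Num: 607 + 101 = 708
COOP2 = 708 / D = 0.802
D = 708 / 0.802 = 882.8
Rest of base = 834
other non-interview (eligible) = 882.8 − 834 ≈ 49

49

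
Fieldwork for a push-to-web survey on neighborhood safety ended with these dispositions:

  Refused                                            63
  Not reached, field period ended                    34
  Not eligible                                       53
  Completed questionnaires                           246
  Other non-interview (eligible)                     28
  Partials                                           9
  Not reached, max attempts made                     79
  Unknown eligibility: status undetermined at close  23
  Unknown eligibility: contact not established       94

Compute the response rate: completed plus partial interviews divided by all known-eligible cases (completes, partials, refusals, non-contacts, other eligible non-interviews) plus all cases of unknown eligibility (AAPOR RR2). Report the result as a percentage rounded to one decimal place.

44.3%

Non-contacts = 34 + 79 = 113
Undetermined eligibility = 94 + 23 = 117
Num → 246 + 9 = 255
Base → 246 + 9 + 63 + 113 + 28 + 117 = 576
RR2 = 255 / 576 = 0.4427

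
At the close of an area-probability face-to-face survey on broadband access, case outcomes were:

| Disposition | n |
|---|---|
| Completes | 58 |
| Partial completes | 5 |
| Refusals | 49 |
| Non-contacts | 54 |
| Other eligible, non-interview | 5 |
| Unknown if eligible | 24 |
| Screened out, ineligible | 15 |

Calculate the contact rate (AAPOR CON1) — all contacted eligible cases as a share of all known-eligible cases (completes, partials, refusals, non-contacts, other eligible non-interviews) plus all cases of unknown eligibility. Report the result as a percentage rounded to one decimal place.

Top → 58 + 5 + 49 + 5 = 117
Denom → 58 + 5 + 49 + 54 + 5 + 24 = 195
CON1 = 117 / 195 = 0.6000

60.0%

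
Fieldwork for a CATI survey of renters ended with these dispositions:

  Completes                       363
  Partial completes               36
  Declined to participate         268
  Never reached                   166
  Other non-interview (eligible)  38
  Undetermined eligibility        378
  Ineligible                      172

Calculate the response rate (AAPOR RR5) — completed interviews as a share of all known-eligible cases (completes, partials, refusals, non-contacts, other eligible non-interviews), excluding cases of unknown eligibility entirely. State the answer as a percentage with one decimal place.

41.7%

Numerator → 363
Denom → 363 + 36 + 268 + 166 + 38 = 871
RR5 = 363 / 871 = 0.4168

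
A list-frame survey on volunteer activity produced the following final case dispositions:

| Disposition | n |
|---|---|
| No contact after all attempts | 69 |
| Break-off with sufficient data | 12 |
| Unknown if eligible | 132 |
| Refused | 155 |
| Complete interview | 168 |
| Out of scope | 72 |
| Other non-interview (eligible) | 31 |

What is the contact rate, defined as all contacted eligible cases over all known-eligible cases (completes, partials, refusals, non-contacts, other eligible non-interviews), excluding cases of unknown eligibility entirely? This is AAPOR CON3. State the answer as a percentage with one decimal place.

Num: 168 + 12 + 155 + 31 = 366
Denominator: 168 + 12 + 155 + 69 + 31 = 435
CON3 = 366 / 435 = 0.8414

84.1%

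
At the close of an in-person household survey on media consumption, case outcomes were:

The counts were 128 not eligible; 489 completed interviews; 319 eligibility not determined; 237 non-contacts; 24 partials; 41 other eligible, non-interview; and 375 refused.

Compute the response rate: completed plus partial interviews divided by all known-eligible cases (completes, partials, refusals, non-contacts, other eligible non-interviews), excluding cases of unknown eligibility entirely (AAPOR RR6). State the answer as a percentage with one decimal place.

44.0%

Num = 489 + 24 = 513
Denominator = 489 + 24 + 375 + 237 + 41 = 1166
RR6 = 513 / 1166 = 0.4400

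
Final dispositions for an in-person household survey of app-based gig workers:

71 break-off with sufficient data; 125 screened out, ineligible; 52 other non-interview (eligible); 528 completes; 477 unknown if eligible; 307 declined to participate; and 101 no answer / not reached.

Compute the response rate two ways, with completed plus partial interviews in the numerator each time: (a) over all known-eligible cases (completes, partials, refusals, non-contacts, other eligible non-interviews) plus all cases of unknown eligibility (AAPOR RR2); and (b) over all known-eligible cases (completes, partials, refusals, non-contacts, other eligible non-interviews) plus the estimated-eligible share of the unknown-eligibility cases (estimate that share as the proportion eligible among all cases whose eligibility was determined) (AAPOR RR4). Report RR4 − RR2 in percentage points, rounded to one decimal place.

1.3

Top: 528 + 71 = 599
Denom: 528 + 71 + 307 + 101 + 52 + 477 = 1536
RR2 = 599 / 1536 = 0.3900
Known eligible: 528 + 71 + 307 + 101 + 52 = 1059
e = 1059 / (1059 + 125) = 1059 / 1184 = 0.8944
Estimated eligible among unknowns: 0.8944 × 477 = 426.63
Denom: 1059 + 426.63 = 1485.63
RR4 = 599 / 1485.63 = 0.4032
Difference = 40.32 − 39.00 = 1.32 percentage points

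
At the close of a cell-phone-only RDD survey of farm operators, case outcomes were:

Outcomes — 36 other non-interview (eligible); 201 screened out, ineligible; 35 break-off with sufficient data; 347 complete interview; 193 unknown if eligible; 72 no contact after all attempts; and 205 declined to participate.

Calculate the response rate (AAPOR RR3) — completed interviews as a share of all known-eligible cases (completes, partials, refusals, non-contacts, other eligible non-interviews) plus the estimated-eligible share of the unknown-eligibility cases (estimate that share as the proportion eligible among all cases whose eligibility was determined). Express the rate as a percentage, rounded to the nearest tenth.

41.1%

Num = 347
Determined eligible = 347 + 35 + 205 + 72 + 36 = 695
e = 695 / (695 + 201) = 695 / 896 = 0.7757
Eligible share of unknowns = 0.7757 × 193 = 149.71
Denom = 695 + 149.71 = 844.71
RR3 = 347 / 844.71 = 0.4108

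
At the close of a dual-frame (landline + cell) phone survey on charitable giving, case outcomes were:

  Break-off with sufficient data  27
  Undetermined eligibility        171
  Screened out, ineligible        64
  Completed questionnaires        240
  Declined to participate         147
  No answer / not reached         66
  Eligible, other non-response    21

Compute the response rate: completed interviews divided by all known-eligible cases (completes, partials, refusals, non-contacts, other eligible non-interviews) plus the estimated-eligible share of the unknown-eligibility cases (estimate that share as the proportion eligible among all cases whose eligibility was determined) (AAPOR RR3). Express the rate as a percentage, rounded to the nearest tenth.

36.8%

Num = 240
Determined eligible = 240 + 27 + 147 + 66 + 21 = 501
e = 501 / (501 + 64) = 501 / 565 = 0.8867
e × U = 0.8867 × 171 = 151.63
Denominator = 501 + 151.63 = 652.63
RR3 = 240 / 652.63 = 0.3677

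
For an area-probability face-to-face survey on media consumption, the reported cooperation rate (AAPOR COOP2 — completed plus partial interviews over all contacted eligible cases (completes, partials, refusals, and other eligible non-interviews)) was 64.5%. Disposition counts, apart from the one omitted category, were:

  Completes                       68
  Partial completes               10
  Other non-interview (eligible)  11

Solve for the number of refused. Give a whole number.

32

Top: 68 + 10 = 78
COOP2 = 78 / D = 0.645
D = 78 / 0.645 = 120.9
Rest of base = 89
refused = 120.9 − 89 ≈ 32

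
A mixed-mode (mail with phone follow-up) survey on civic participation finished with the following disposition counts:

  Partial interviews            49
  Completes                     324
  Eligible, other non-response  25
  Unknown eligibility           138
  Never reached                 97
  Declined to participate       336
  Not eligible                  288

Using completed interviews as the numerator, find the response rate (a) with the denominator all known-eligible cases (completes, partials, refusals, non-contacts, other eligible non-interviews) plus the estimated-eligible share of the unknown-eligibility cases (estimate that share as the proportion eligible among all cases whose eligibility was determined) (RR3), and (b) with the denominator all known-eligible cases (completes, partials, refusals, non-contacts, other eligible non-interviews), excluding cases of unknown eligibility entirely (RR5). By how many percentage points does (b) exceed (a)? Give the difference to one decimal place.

4.3

Numerator = 324
Eligible (known) = 324 + 49 + 336 + 97 + 25 = 831
e = 831 / (831 + 288) = 831 / 1119 = 0.7426
Estimated eligible among unknowns = 0.7426 × 138 = 102.48
Denominator = 831 + 102.48 = 933.48
RR3 = 324 / 933.48 = 0.3471
Denominator = 324 + 49 + 336 + 97 + 25 = 831
RR5 = 324 / 831 = 0.3899
Difference = 38.99 − 34.71 = 4.28 percentage points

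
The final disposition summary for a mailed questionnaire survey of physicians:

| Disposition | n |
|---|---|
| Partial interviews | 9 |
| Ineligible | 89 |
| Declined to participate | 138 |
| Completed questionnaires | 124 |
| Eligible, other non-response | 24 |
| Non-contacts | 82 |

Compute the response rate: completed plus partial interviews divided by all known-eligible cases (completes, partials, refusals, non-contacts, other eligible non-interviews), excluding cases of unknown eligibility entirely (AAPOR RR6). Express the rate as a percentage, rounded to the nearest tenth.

Num = 124 + 9 = 133
Denominator = 124 + 9 + 138 + 82 + 24 = 377
RR6 = 133 / 377 = 0.3528

35.3%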